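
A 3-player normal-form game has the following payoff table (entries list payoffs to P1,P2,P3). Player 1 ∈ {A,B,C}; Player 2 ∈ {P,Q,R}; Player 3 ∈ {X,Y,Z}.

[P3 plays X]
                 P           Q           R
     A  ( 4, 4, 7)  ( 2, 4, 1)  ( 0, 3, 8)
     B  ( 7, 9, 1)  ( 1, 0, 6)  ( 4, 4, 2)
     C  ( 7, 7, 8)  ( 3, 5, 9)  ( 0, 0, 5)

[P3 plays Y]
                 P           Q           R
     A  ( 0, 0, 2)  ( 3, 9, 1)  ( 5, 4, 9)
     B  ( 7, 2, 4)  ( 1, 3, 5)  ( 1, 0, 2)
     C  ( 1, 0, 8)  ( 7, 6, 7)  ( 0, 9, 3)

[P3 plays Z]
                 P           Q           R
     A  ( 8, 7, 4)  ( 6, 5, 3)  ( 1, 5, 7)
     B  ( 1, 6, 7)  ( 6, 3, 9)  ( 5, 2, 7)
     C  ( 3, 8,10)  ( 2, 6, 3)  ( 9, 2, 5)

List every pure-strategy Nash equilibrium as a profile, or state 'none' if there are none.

No pure NE.

(A,P,X): not NE [P1→C gives 7>4]
(A,P,Y): not NE [P1→B gives 7>0; P2→Q gives 9>0; P3→X gives 7>2]
(A,P,Z): not NE [P3→X gives 7>4]
(A,Q,X): not NE [P1→C gives 3>2; P3→Z gives 3>1]
(A,Q,Y): not NE [P1→C gives 7>3; P3→Z gives 3>1]
(A,Q,Z): not NE [P2→P gives 7>5]
(A,R,X): not NE [P1→B gives 4>0; P2→Q gives 4>3; P3→Y gives 9>8]
(A,R,Y): not NE [P2→Q gives 9>4]
(A,R,Z): not NE [P1→C gives 9>1; P2→P gives 7>5; P3→Y gives 9>7]
(B,P,X): not NE [P3→Z gives 7>1]
(B,P,Y): not NE [P2→Q gives 3>2; P3→Z gives 7>4]
(B,P,Z): not NE [P1→A gives 8>1]
(B,Q,X): not NE [P1→C gives 3>1; P2→P gives 9>0; P3→Z gives 9>6]
(B,Q,Y): not NE [P1→C gives 7>1; P3→Z gives 9>5]
(B,Q,Z): not NE [P2→P gives 6>3]
(B,R,X): not NE [P2→P gives 9>4; P3→Z gives 7>2]
(B,R,Y): not NE [P1→A gives 5>1; P2→Q gives 3>0; P3→Z gives 7>2]
(B,R,Z): not NE [P1→C gives 9>5; P2→P gives 6>2]
(C,P,X): not NE [P3→Z gives 10>8]
(C,P,Y): not NE [P1→B gives 7>1; P2→R gives 9>0; P3→Z gives 10>8]
(C,P,Z): not NE [P1→A gives 8>3]
(C,Q,X): not NE [P2→P gives 7>5]
(C,Q,Y): not NE [P2→R gives 9>6; P3→X gives 9>7]
(C,Q,Z): not NE [P1→B gives 6>2; P2→P gives 8>6; P3→X gives 9>3]
(C,R,X): not NE [P1→B gives 4>0; P2→P gives 7>0]
(C,R,Y): not NE [P1→A gives 5>0; P3→Z gives 5>3]
(C,R,Z): not NE [P2→P gives 8>2]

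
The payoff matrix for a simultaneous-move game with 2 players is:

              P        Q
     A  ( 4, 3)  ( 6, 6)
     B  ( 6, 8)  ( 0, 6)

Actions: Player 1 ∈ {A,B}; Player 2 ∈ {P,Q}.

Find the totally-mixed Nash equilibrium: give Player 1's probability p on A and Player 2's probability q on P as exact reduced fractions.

P1 indiff ⇒ q·4+(1-q)·6 = q·6+(1-q)·0 ⇒ q(-2) = (1-q)(-6) ⇒ q = 3/4
P2 indiff ⇒ p·3+(1-p)·8 = p·6+(1-p)·6 ⇒ p(-3) = (1-p)(-2) ⇒ p = 2/5

(p,q) = (2/5, 3/4)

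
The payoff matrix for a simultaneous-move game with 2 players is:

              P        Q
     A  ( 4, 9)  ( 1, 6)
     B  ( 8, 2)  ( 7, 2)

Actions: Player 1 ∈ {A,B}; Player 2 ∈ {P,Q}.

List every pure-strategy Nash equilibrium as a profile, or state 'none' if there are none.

PSNE = {(B,P), (B,Q)}

(A,P): not NE [P1→B gives 8>4]
(A,Q): not NE [P1→B gives 7>1; P2→P gives 9>6]
(B,P): NE
(B,Q): NE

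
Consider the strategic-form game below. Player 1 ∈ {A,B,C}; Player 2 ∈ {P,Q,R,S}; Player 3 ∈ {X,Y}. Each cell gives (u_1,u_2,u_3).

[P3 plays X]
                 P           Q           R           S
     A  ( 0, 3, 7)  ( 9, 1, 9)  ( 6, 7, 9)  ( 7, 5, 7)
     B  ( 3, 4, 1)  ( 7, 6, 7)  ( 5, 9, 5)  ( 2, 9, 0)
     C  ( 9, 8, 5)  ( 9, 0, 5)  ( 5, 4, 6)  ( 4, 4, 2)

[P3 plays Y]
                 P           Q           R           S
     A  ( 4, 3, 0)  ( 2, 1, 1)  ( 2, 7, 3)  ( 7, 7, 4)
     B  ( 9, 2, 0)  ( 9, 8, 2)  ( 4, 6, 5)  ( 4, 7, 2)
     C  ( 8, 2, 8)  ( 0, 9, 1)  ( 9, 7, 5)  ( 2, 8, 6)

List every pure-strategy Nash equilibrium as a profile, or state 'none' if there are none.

(A,P,X): not NE [P1→C gives 9>0; P2→R gives 7>3]
(A,P,Y): not NE [P1→B gives 9>4; P2→S gives 7>3; P3→X gives 7>0]
(A,Q,X): not NE [P2→R gives 7>1]
(A,Q,Y): not NE [P1→B gives 9>2; P2→S gives 7>1; P3→X gives 9>1]
(A,R,X): NE
(A,R,Y): not NE [P1→C gives 9>2; P3→X gives 9>3]
(A,S,X): not NE [P2→R gives 7>5]
(A,S,Y): not NE [P3→X gives 7>4]
(B,P,X): not NE [P1→C gives 9>3; P2→S gives 9>4]
(B,P,Y): not NE [P2→Q gives 8>2; P3→X gives 1>0]
(B,Q,X): not NE [P1→C gives 9>7; P2→S gives 9>6]
(B,Q,Y): not NE [P3→X gives 7>2]
(B,R,X): not NE [P1→A gives 6>5]
(B,R,Y): not NE [P1→C gives 9>4; P2→Q gives 8>6]
(B,S,X): not NE [P1→A gives 7>2; P3→Y gives 2>0]
(B,S,Y): not NE [P1→A gives 7>4; P2→Q gives 8>7]
(C,P,X): not NE [P3→Y gives 8>5]
(C,P,Y): not NE [P1→B gives 9>8; P2→Q gives 9>2]
(C,Q,X): not NE [P2→P gives 8>0]
(C,Q,Y): not NE [P1→B gives 9>0; P3→X gives 5>1]
(C,R,X): not NE [P1→A gives 6>5; P2→P gives 8>4]
(C,R,Y): not NE [P2→Q gives 9>7; P3→X gives 6>5]
(C,S,X): not NE [P1→A gives 7>4; P2→P gives 8>4; P3→Y gives 6>2]
(C,S,Y): not NE [P1→A gives 7>2; P2→Q gives 9>8]

PSNE = {(A,R,X)}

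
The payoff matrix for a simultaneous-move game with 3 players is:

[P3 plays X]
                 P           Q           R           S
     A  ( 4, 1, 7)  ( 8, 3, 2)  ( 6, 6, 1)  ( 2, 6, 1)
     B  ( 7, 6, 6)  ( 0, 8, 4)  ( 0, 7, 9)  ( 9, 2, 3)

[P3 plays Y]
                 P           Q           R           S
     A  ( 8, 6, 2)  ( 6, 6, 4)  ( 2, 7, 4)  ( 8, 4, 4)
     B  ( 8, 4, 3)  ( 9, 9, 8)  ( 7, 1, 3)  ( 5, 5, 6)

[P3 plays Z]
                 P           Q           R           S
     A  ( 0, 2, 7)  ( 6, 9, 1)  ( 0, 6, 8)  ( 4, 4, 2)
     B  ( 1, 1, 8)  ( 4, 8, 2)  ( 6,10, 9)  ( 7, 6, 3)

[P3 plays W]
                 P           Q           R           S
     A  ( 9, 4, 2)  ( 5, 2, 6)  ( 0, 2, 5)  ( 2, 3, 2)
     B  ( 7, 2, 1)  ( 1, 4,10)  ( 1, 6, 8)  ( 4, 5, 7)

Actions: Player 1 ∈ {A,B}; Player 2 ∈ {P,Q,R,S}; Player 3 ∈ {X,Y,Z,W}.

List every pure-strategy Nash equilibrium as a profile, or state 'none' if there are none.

NE set: (B,R,Z)

(A,P,X): not NE [P1→B gives 7>4; P2→S gives 6>1]
(A,P,Y): not NE [P2→R gives 7>6; P3→Z gives 7>2]
(A,P,Z): not NE [P1→B gives 1>0; P2→Q gives 9>2]
(A,P,W): not NE [P3→Z gives 7>2]
(A,Q,X): not NE [P2→S gives 6>3; P3→W gives 6>2]
(A,Q,Y): not NE [P1→B gives 9>6; P2→R gives 7>6; P3→W gives 6>4]
(A,Q,Z): not NE [P3→W gives 6>1]
(A,Q,W): not NE [P2→P gives 4>2]
(A,R,X): not NE [P3→Z gives 8>1]
(A,R,Y): not NE [P1→B gives 7>2; P3→Z gives 8>4]
(A,R,Z): not NE [P1→B gives 6>0; P2→Q gives 9>6]
(A,R,W): not NE [P1→B gives 1>0; P2→P gives 4>2; P3→Z gives 8>5]
(A,S,X): not NE [P1→B gives 9>2; P3→Y gives 4>1]
(A,S,Y): not NE [P2→R gives 7>4]
(A,S,Z): not NE [P1→B gives 7>4; P2→Q gives 9>4; P3→Y gives 4>2]
(A,S,W): not NE [P1→B gives 4>2; P2→P gives 4>3; P3→Y gives 4>2]
(B,P,X): not NE [P2→Q gives 8>6; P3→Z gives 8>6]
(B,P,Y): not NE [P2→Q gives 9>4; P3→Z gives 8>3]
(B,P,Z): not NE [P2→R gives 10>1]
(B,P,W): not NE [P1→A gives 9>7; P2→R gives 6>2; P3→Z gives 8>1]
(B,Q,X): not NE [P1→A gives 8>0; P3→W gives 10>4]
(B,Q,Y): not NE [P3→W gives 10>8]
(B,Q,Z): not NE [P1→A gives 6>4; P2→R gives 10>8; P3→W gives 10>2]
(B,Q,W): not NE [P1→A gives 5>1; P2→R gives 6>4]
(B,R,X): not NE [P1→A gives 6>0; P2→Q gives 8>7]
(B,R,Y): not NE [P2→Q gives 9>1; P3→Z gives 9>3]
(B,R,Z): NE
(B,R,W): not NE [P3→Z gives 9>8]
(B,S,X): not NE [P2→Q gives 8>2; P3→W gives 7>3]
(B,S,Y): not NE [P1→A gives 8>5; P2→Q gives 9>5; P3→W gives 7>6]
(B,S,Z): not NE [P2→R gives 10>6; P3→W gives 7>3]
(B,S,W): not NE [P2→R gives 6>5]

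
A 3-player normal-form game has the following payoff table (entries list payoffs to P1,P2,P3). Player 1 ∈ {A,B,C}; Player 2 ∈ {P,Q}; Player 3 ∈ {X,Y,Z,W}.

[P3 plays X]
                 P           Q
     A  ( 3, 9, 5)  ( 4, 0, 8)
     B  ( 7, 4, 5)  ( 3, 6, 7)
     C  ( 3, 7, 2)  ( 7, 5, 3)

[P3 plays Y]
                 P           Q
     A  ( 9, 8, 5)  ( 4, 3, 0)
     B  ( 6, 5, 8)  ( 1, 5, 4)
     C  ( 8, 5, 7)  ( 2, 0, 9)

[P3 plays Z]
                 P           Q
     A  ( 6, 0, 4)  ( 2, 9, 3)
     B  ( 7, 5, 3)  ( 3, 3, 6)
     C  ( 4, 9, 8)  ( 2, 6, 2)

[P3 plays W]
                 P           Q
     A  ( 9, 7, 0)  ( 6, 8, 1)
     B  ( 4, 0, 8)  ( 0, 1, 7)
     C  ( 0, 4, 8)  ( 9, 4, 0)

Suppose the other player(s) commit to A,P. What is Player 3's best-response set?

P3 best: {X,Y}

u_3(X vs A,P) = 5
u_3(Y vs A,P) = 5
u_3(Z vs A,P) = 4
u_3(W vs A,P) = 0
max payoff 5 at {X,Y}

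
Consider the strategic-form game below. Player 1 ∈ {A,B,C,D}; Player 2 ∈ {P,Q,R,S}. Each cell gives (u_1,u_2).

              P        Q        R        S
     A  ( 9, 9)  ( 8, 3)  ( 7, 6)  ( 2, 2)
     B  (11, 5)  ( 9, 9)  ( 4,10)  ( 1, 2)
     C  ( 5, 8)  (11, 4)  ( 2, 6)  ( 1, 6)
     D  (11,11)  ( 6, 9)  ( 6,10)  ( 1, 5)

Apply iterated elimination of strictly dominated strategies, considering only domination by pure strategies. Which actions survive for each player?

P2 drop Q (R beats it: A:6>3 B:10>9 C:6>4 D:10>9)
P1 drop C (A beats it: P:9>5 R:7>2 S:2>1)
P2 drop S (P beats it: A:9>2 B:5>2 D:11>5)
P1→{A,B,D} P2→{P,R}

IESDS → P1:{A,B,D} P2:{P,R}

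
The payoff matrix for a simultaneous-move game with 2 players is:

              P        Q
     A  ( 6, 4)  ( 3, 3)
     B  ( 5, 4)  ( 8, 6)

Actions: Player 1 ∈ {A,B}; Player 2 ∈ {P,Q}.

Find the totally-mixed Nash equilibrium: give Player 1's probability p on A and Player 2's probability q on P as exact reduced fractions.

P1 indiff ⇒ q·6+(1-q)·3 = q·5+(1-q)·8 ⇒ q(1) = (1-q)(5) ⇒ q = 5/6
P2 indiff ⇒ p·4+(1-p)·4 = p·3+(1-p)·6 ⇒ p(1) = (1-p)(2) ⇒ p = 2/3

P1 mixes 2/3 on A; P2 mixes 5/6 on P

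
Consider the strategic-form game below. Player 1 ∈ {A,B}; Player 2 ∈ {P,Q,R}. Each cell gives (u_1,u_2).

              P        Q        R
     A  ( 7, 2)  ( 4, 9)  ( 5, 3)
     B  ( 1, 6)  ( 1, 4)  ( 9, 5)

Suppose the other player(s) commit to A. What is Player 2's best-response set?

BR_2 = {Q}

u_2(P vs A) = 2
u_2(Q vs A) = 9
u_2(R vs A) = 3
max payoff 9 at {Q}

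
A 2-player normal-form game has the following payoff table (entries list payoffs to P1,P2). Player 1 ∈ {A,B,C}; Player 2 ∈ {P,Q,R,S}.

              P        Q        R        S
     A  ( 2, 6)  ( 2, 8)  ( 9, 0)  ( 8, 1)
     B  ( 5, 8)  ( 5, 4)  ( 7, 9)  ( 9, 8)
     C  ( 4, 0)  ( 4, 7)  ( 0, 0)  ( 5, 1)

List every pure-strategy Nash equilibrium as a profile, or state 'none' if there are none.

PSNE: ∅

(A,P): not NE [P1→B gives 5>2; P2→Q gives 8>6]
(A,Q): not NE [P1→B gives 5>2]
(A,R): not NE [P2→Q gives 8>0]
(A,S): not NE [P1→B gives 9>8; P2→Q gives 8>1]
(B,P): not NE [P2→R gives 9>8]
(B,Q): not NE [P2→R gives 9>4]
(B,R): not NE [P1→A gives 9>7]
(B,S): not NE [P2→R gives 9>8]
(C,P): not NE [P1→B gives 5>4; P2→Q gives 7>0]
(C,Q): not NE [P1→B gives 5>4]
(C,R): not NE [P1→A gives 9>0; P2→Q gives 7>0]
(C,S): not NE [P1→B gives 9>5; P2→Q gives 7>1]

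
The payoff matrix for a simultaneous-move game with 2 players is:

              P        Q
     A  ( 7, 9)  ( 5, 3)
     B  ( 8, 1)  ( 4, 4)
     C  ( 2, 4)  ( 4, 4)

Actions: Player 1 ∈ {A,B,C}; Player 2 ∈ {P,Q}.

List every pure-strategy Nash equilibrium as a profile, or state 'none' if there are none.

(A,P): not NE [P1→B gives 8>7]
(A,Q): not NE [P2→P gives 9>3]
(B,P): not NE [P2→Q gives 4>1]
(B,Q): not NE [P1→A gives 5>4]
(C,P): not NE [P1→B gives 8>2]
(C,Q): not NE [P1→A gives 5>4]

PSNE: ∅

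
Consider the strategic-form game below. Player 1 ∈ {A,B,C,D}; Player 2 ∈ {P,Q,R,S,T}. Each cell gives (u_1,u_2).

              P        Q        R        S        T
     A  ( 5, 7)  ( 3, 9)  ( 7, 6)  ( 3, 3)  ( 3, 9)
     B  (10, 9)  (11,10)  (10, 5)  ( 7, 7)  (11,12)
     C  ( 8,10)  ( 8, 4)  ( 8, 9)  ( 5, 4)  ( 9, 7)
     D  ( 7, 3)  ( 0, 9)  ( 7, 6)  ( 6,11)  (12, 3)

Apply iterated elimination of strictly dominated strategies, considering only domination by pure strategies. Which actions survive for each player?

Remaining: P1:{B,D} P2:{Q,S,T}

P1 drop A (B beats it: P:10>5 Q:11>3 R:10>7 S:7>3 T:11>3)
P1 drop C (B beats it: P:10>8 Q:11>8 R:10>8 S:7>5 T:11>9)
P2 drop P (Q beats it: B:10>9 D:9>3)
P2 drop R (Q beats it: B:10>5 D:9>6)
P1→{B,D} P2→{Q,S,T}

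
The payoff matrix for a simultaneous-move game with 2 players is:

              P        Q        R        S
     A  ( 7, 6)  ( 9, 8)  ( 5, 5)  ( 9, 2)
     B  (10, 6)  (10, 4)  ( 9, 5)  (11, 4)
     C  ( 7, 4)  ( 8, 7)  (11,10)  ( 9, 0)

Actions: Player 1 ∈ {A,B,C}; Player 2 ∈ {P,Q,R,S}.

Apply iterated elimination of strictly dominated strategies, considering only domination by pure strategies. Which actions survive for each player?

IESDS → P1:{B,C} P2:{P,R}

P1 drop A (B beats it: P:10>7 Q:10>9 R:9>5 S:11>9)
P2 drop Q (R beats it: B:5>4 C:10>7)
P2 drop S (P beats it: B:6>4 C:4>0)
P1→{B,C} P2→{P,R}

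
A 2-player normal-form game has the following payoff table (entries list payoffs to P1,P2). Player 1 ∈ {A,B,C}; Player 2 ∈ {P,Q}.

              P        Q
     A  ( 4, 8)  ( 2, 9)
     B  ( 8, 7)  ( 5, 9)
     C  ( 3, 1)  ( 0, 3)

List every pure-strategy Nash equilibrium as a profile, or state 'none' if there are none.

Nash profiles: (B,Q)

(A,P): not NE [P1→B gives 8>4; P2→Q gives 9>8]
(A,Q): not NE [P1→B gives 5>2]
(B,P): not NE [P2→Q gives 9>7]
(B,Q): NE
(C,P): not NE [P1→B gives 8>3; P2→Q gives 3>1]
(C,Q): not NE [P1→B gives 5>0]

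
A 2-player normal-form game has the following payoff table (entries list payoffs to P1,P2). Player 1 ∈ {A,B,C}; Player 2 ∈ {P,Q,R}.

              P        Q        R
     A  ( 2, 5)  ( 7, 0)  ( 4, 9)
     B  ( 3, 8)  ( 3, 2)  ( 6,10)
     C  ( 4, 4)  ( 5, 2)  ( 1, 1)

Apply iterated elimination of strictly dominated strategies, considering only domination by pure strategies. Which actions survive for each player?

P2 drop Q (P beats it: A:5>0 B:8>2 C:4>2)
P1 drop A (B beats it: P:3>2 R:6>4)
P1→{B,C} P2→{P,R}

IESDS → P1:{B,C} P2:{P,R}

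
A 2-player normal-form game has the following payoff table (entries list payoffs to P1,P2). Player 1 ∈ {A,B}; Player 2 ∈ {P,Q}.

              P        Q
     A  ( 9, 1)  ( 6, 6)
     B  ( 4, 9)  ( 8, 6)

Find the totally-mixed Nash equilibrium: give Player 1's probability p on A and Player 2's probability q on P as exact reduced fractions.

P1 indiff ⇒ q·9+(1-q)·6 = q·4+(1-q)·8 ⇒ q(5) = (1-q)(2) ⇒ q = 2/7
P2 indiff ⇒ p·1+(1-p)·9 = p·6+(1-p)·6 ⇒ p(-5) = (1-p)(-3) ⇒ p = 3/8

P1 mixes 3/8 on A; P2 mixes 2/7 on P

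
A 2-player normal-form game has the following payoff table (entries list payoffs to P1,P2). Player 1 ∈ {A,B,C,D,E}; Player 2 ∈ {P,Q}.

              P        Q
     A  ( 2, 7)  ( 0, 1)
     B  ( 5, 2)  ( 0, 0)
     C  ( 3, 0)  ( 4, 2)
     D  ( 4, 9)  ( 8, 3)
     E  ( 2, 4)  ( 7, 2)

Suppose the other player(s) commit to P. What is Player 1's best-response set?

argmax u_1 = {B}

u_1(A vs P) = 2
u_1(B vs P) = 5
u_1(C vs P) = 3
u_1(D vs P) = 4
u_1(E vs P) = 2
max payoff 5 at {B}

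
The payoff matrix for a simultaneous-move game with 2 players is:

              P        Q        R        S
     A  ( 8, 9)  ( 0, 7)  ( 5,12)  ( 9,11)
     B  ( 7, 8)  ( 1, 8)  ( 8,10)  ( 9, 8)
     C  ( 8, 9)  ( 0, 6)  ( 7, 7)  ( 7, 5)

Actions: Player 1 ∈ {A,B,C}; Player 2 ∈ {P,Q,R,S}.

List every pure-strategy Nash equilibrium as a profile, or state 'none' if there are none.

NE set: (B,R), (C,P)

(A,P): not NE [P2→R gives 12>9]
(A,Q): not NE [P1→B gives 1>0; P2→R gives 12>7]
(A,R): not NE [P1→B gives 8>5]
(A,S): not NE [P2→R gives 12>11]
(B,P): not NE [P1→C gives 8>7; P2→R gives 10>8]
(B,Q): not NE [P2→R gives 10>8]
(B,R): NE
(B,S): not NE [P2→R gives 10>8]
(C,P): NE
(C,Q): not NE [P1→B gives 1>0; P2→P gives 9>6]
(C,R): not NE [P1→B gives 8>7; P2→P gives 9>7]
(C,S): not NE [P1→B gives 9>7; P2→P gives 9>5]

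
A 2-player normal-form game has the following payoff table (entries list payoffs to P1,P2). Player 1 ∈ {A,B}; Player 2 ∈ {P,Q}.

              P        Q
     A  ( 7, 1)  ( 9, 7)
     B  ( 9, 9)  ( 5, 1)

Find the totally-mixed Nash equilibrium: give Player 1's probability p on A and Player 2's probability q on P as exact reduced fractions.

(p,q) = (4/7, 2/3)

P1 indiff ⇒ q·7+(1-q)·9 = q·9+(1-q)·5 ⇒ q(-2) = (1-q)(-4) ⇒ q = 2/3
P2 indiff ⇒ p·1+(1-p)·9 = p·7+(1-p)·1 ⇒ p(-6) = (1-p)(-8) ⇒ p = 4/7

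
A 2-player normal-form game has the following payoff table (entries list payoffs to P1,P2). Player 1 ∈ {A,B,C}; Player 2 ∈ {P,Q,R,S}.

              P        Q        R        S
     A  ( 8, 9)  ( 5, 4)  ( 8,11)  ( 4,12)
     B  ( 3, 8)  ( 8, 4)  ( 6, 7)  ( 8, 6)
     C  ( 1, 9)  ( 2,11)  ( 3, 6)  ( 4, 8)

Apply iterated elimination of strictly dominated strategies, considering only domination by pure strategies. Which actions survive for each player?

P1 drop C (B beats it: P:3>1 Q:8>2 R:6>3 S:8>4)
P2 drop Q (P beats it: A:9>4 B:8>4)
P1→{A,B} P2→{P,R,S}

Remaining: P1:{A,B} P2:{P,R,S}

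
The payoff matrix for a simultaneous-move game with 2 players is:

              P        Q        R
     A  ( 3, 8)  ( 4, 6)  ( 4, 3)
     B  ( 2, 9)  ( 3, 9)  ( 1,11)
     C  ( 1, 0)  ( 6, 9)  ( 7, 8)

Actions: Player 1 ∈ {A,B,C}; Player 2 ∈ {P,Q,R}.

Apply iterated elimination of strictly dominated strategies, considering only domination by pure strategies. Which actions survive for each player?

Survivors P1:{A,C} P2:{P,Q}

P1 drop B (A beats it: P:3>2 Q:4>3 R:4>1)
P2 drop R (Q beats it: A:6>3 C:9>8)
P1→{A,C} P2→{P,Q}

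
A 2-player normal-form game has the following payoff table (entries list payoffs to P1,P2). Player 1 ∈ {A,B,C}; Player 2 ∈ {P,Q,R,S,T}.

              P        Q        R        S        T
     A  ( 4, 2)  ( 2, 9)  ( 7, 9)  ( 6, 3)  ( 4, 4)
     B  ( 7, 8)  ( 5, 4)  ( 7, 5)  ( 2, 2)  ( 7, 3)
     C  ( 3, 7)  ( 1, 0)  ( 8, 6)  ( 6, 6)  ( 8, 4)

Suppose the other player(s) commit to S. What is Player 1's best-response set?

P1 best: {A,C}

u_1(A vs S) = 6
u_1(B vs S) = 2
u_1(C vs S) = 6
max payoff 6 at {A,C}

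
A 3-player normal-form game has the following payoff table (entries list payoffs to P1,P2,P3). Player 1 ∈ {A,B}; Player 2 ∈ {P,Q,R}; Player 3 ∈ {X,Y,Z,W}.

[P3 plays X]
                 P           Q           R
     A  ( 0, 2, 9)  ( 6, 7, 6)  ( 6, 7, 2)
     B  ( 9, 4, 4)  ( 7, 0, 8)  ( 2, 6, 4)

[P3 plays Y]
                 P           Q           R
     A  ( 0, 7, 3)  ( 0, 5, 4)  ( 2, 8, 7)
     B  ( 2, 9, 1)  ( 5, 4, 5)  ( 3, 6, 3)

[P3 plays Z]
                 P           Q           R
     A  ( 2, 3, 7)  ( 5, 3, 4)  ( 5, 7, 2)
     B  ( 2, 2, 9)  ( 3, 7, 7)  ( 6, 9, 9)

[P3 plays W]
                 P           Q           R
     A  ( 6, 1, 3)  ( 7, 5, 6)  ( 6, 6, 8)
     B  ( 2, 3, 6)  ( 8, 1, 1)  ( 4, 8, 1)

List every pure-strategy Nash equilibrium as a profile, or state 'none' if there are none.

(A,P,X): not NE [P1→B gives 9>0; P2→R gives 7>2]
(A,P,Y): not NE [P1→B gives 2>0; P2→R gives 8>7; P3→X gives 9>3]
(A,P,Z): not NE [P2→R gives 7>3; P3→X gives 9>7]
(A,P,W): not NE [P2→R gives 6>1; P3→X gives 9>3]
(A,Q,X): not NE [P1→B gives 7>6]
(A,Q,Y): not NE [P1→B gives 5>0; P2→R gives 8>5; P3→W gives 6>4]
(A,Q,Z): not NE [P2→R gives 7>3; P3→W gives 6>4]
(A,Q,W): not NE [P1→B gives 8>7; P2→R gives 6>5]
(A,R,X): not NE [P3→W gives 8>2]
(A,R,Y): not NE [P1→B gives 3>2; P3→W gives 8>7]
(A,R,Z): not NE [P1→B gives 6>5; P3→W gives 8>2]
(A,R,W): NE
(B,P,X): not NE [P2→R gives 6>4; P3→Z gives 9>4]
(B,P,Y): not NE [P3→Z gives 9>1]
(B,P,Z): not NE [P2→R gives 9>2]
(B,P,W): not NE [P1→A gives 6>2; P2→R gives 8>3; P3→Z gives 9>6]
(B,Q,X): not NE [P2→R gives 6>0]
(B,Q,Y): not NE [P2→P gives 9>4; P3→X gives 8>5]
(B,Q,Z): not NE [P1→A gives 5>3; P2→R gives 9>7; P3→X gives 8>7]
(B,Q,W): not NE [P2→R gives 8>1; P3→X gives 8>1]
(B,R,X): not NE [P1→A gives 6>2; P3→Z gives 9>4]
(B,R,Y): not NE [P2→P gives 9>6; P3→Z gives 9>3]
(B,R,Z): NE
(B,R,W): not NE [P1→A gives 6>4; P3→Z gives 9>1]

Nash profiles: (A,R,W), (B,R,Z)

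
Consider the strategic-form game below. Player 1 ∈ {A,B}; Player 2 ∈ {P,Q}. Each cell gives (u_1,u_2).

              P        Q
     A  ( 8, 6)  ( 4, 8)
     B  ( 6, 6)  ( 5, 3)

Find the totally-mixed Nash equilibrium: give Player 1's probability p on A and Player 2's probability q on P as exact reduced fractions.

P1 indiff ⇒ q·8+(1-q)·4 = q·6+(1-q)·5 ⇒ q(2) = (1-q)(1) ⇒ q = 1/3
P2 indiff ⇒ p·6+(1-p)·6 = p·8+(1-p)·3 ⇒ p(-2) = (1-p)(-3) ⇒ p = 3/5

(p,q) = (3/5, 1/3)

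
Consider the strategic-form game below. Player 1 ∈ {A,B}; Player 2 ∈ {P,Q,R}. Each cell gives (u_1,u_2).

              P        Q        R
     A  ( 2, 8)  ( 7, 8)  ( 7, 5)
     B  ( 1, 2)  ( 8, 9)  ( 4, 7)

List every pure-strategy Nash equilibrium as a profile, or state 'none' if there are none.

Nash profiles: (A,P), (B,Q)

(A,P): NE
(A,Q): not NE [P1→B gives 8>7]
(A,R): not NE [P2→Q gives 8>5]
(B,P): not NE [P1→A gives 2>1; P2→Q gives 9>2]
(B,Q): NE
(B,R): not NE [P1→A gives 7>4; P2→Q gives 9>7]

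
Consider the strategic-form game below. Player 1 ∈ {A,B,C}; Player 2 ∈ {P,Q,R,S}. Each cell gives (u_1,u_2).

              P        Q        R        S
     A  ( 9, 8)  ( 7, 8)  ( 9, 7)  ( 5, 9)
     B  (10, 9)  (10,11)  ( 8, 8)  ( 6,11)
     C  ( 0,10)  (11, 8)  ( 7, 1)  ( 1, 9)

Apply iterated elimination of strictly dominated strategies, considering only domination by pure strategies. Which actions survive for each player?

IESDS → P1:{B,C} P2:{P,Q,S}

P2 drop R (P beats it: A:8>7 B:9>8 C:10>1)
P1 drop A (B beats it: P:10>9 Q:10>7 S:6>5)
P1→{B,C} P2→{P,Q,S}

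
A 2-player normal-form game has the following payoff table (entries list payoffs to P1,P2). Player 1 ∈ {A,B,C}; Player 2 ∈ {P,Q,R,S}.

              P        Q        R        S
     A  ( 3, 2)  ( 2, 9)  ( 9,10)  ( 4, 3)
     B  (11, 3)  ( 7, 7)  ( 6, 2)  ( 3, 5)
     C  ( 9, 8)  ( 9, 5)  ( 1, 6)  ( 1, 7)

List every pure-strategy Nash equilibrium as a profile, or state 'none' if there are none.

PSNE = {(A,R)}

(A,P): not NE [P1→B gives 11>3; P2→R gives 10>2]
(A,Q): not NE [P1→C gives 9>2; P2→R gives 10>9]
(A,R): NE
(A,S): not NE [P2→R gives 10>3]
(B,P): not NE [P2→Q gives 7>3]
(B,Q): not NE [P1→C gives 9>7]
(B,R): not NE [P1→A gives 9>6; P2→Q gives 7>2]
(B,S): not NE [P1→A gives 4>3; P2→Q gives 7>5]
(C,P): not NE [P1→B gives 11>9]
(C,Q): not NE [P2→P gives 8>5]
(C,R): not NE [P1→A gives 9>1; P2→P gives 8>6]
(C,S): not NE [P1→A gives 4>1; P2→P gives 8>7]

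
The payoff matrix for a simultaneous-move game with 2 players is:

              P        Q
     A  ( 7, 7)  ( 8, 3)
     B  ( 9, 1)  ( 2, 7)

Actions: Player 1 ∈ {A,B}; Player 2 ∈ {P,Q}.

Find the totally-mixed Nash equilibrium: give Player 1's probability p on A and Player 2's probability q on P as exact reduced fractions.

(p,q) = (3/5, 3/4)

P1 indiff ⇒ q·7+(1-q)·8 = q·9+(1-q)·2 ⇒ q(-2) = (1-q)(-6) ⇒ q = 3/4
P2 indiff ⇒ p·7+(1-p)·1 = p·3+(1-p)·7 ⇒ p(4) = (1-p)(6) ⇒ p = 3/5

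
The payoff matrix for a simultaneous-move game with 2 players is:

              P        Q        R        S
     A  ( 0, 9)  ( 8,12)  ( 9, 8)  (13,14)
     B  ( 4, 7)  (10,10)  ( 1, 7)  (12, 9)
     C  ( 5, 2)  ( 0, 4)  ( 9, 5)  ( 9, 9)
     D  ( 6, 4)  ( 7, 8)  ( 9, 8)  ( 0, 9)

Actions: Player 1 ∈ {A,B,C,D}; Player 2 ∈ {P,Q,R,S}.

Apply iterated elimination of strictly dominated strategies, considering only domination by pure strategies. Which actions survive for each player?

P2 drop P (Q beats it: A:12>9 B:10>7 C:4>2 D:8>4)
P2 drop R (S beats it: A:14>8 B:9>7 C:9>5 D:9>8)
P1 drop C (A beats it: Q:8>0 S:13>9)
P1 drop D (A beats it: Q:8>7 S:13>0)
P1→{A,B} P2→{Q,S}

Remaining: P1:{A,B} P2:{Q,S}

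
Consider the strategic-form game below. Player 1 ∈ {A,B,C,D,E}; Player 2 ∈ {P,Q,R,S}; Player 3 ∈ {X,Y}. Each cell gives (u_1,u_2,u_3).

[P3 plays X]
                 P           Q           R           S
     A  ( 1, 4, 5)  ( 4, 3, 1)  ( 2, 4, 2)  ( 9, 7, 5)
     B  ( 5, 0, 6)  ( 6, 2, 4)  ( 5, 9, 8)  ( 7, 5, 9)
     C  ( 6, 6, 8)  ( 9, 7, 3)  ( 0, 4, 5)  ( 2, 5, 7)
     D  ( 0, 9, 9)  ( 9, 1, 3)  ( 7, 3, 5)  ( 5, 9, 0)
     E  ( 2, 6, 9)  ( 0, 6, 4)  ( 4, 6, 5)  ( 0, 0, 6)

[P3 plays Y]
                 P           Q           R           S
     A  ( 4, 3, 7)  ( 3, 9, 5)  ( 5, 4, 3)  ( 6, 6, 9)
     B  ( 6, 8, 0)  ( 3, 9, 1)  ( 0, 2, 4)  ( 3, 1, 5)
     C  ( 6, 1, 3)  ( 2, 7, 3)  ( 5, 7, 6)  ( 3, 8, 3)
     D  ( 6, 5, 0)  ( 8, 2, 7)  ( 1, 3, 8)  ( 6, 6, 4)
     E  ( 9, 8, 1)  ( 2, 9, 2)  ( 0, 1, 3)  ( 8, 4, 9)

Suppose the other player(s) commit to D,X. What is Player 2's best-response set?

u_2(P vs D,X) = 9
u_2(Q vs D,X) = 1
u_2(R vs D,X) = 3
u_2(S vs D,X) = 9
max payoff 9 at {P,S}

P2 best: {P,S}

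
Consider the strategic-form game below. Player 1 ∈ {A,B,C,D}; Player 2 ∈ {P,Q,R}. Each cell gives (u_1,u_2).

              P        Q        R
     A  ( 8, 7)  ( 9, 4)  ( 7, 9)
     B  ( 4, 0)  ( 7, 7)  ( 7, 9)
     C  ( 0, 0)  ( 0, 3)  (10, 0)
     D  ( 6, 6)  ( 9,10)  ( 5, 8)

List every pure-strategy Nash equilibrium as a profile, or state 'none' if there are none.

Nash profiles: (D,Q)

(A,P): not NE [P2→R gives 9>7]
(A,Q): not NE [P2→R gives 9>4]
(A,R): not NE [P1→C gives 10>7]
(B,P): not NE [P1→A gives 8>4; P2→R gives 9>0]
(B,Q): not NE [P1→D gives 9>7; P2→R gives 9>7]
(B,R): not NE [P1→C gives 10>7]
(C,P): not NE [P1→A gives 8>0; P2→Q gives 3>0]
(C,Q): not NE [P1→D gives 9>0]
(C,R): not NE [P2→Q gives 3>0]
(D,P): not NE [P1→A gives 8>6; P2→Q gives 10>6]
(D,Q): NE
(D,R): not NE [P1→C gives 10>5; P2→Q gives 10>8]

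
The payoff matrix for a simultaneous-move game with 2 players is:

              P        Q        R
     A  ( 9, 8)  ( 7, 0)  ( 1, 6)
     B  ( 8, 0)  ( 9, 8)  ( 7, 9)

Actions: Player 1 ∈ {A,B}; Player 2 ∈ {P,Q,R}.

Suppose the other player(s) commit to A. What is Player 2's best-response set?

u_2(P vs A) = 8
u_2(Q vs A) = 0
u_2(R vs A) = 6
max payoff 8 at {P}

BR_2 = {P}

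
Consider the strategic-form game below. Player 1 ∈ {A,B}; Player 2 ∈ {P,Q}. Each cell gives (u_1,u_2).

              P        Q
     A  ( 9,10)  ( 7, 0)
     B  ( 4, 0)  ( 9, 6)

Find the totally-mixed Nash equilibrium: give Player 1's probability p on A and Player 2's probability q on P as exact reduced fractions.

P1 mixes 3/8 on A; P2 mixes 2/7 on P

P1 indiff ⇒ q·9+(1-q)·7 = q·4+(1-q)·9 ⇒ q(5) = (1-q)(2) ⇒ q = 2/7
P2 indiff ⇒ p·10+(1-p)·0 = p·0+(1-p)·6 ⇒ p(10) = (1-p)(6) ⇒ p = 3/8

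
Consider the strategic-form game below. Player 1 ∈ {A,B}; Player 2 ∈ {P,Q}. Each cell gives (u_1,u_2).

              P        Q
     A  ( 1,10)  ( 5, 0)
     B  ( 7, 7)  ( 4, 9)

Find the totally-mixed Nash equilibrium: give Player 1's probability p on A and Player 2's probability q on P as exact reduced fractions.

(p,q) = (1/6, 1/7)

P1 indiff ⇒ q·1+(1-q)·5 = q·7+(1-q)·4 ⇒ q(-6) = (1-q)(-1) ⇒ q = 1/7
P2 indiff ⇒ p·10+(1-p)·7 = p·0+(1-p)·9 ⇒ p(10) = (1-p)(2) ⇒ p = 1/6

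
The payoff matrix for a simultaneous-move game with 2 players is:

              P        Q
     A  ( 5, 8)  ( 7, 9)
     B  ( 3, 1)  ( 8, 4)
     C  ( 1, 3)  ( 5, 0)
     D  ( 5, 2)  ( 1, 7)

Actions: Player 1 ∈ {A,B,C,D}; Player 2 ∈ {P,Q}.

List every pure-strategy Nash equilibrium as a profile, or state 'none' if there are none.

NE set: (B,Q)

(A,P): not NE [P2→Q gives 9>8]
(A,Q): not NE [P1→B gives 8>7]
(B,P): not NE [P1→D gives 5>3; P2→Q gives 4>1]
(B,Q): NE
(C,P): not NE [P1→D gives 5>1]
(C,Q): not NE [P1→B gives 8>5; P2→P gives 3>0]
(D,P): not NE [P2→Q gives 7>2]
(D,Q): not NE [P1→B gives 8>1]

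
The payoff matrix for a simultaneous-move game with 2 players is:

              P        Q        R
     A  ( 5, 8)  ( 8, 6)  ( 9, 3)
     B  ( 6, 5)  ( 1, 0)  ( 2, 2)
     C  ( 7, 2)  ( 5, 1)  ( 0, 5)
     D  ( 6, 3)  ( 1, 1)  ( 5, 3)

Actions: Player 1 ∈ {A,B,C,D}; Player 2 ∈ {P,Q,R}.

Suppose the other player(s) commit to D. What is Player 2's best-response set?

P2 best: {P,R}

u_2(P vs D) = 3
u_2(Q vs D) = 1
u_2(R vs D) = 3
max payoff 3 at {P,R}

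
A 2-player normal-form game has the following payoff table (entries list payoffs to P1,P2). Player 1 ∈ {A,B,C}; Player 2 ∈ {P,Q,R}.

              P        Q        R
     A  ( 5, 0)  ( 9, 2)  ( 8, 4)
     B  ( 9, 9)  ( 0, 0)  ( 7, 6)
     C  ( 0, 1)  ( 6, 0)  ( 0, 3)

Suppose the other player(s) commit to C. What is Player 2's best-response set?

u_2(P vs C) = 1
u_2(Q vs C) = 0
u_2(R vs C) = 3
max payoff 3 at {R}

argmax u_2 = {R}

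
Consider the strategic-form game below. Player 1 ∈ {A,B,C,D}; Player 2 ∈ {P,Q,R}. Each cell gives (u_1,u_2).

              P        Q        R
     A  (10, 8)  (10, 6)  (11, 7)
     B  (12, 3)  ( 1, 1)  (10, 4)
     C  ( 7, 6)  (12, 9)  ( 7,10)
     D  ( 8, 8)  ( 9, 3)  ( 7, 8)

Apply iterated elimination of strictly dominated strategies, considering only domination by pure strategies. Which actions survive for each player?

Remaining: P1:{A,B} P2:{P,R}

P1 drop D (A beats it: P:10>8 Q:10>9 R:11>7)
P2 drop Q (R beats it: A:7>6 B:4>1 C:10>9)
P1 drop C (A beats it: P:10>7 R:11>7)
P1→{A,B} P2→{P,R}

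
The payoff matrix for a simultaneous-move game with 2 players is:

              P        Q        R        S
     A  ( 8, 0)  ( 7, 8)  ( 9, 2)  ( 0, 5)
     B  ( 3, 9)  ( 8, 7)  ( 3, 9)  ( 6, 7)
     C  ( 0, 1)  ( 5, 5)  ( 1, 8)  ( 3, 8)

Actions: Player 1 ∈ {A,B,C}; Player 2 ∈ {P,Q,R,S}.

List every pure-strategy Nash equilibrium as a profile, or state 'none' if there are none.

PSNE: ∅

(A,P): not NE [P2→Q gives 8>0]
(A,Q): not NE [P1→B gives 8>7]
(A,R): not NE [P2→Q gives 8>2]
(A,S): not NE [P1→B gives 6>0; P2→Q gives 8>5]
(B,P): not NE [P1→A gives 8>3]
(B,Q): not NE [P2→R gives 9>7]
(B,R): not NE [P1→A gives 9>3]
(B,S): not NE [P2→R gives 9>7]
(C,P): not NE [P1→A gives 8>0; P2→S gives 8>1]
(C,Q): not NE [P1→B gives 8>5; P2→S gives 8>5]
(C,R): not NE [P1→A gives 9>1]
(C,S): not NE [P1→B gives 6>3]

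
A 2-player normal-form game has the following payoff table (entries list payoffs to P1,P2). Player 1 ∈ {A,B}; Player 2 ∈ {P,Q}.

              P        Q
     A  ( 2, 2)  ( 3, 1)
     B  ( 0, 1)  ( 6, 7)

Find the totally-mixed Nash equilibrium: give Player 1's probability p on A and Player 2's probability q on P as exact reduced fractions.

p=6/7, q=3/5

P1 indiff ⇒ q·2+(1-q)·3 = q·0+(1-q)·6 ⇒ q(2) = (1-q)(3) ⇒ q = 3/5
P2 indiff ⇒ p·2+(1-p)·1 = p·1+(1-p)·7 ⇒ p(1) = (1-p)(6) ⇒ p = 6/7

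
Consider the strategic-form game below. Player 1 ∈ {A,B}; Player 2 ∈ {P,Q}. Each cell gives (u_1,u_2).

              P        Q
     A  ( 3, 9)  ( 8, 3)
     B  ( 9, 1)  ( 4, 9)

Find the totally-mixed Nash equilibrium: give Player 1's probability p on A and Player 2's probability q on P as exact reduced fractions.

p=4/7, q=2/5

P1 indiff ⇒ q·3+(1-q)·8 = q·9+(1-q)·4 ⇒ q(-6) = (1-q)(-4) ⇒ q = 2/5
P2 indiff ⇒ p·9+(1-p)·1 = p·3+(1-p)·9 ⇒ p(6) = (1-p)(8) ⇒ p = 4/7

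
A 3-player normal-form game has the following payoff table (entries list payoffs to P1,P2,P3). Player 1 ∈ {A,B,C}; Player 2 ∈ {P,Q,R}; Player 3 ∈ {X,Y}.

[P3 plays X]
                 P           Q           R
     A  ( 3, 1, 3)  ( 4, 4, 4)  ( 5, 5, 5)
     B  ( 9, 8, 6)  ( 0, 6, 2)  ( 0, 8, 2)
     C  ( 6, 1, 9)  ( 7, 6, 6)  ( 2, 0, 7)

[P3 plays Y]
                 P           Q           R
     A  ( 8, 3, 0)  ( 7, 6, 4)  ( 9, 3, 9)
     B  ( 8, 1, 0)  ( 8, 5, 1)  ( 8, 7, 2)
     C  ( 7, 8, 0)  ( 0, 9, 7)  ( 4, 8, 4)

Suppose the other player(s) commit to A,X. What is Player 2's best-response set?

u_2(P vs A,X) = 1
u_2(Q vs A,X) = 4
u_2(R vs A,X) = 5
max payoff 5 at {R}

P2 best: {R}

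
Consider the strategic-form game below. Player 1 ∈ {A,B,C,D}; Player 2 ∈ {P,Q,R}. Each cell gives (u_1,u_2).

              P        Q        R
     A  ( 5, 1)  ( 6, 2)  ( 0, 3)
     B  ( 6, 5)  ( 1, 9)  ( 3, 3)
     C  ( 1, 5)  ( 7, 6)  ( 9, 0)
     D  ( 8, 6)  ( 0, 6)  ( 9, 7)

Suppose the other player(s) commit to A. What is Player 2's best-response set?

BR_2 = {R}

u_2(P vs A) = 1
u_2(Q vs A) = 2
u_2(R vs A) = 3
max payoff 3 at {R}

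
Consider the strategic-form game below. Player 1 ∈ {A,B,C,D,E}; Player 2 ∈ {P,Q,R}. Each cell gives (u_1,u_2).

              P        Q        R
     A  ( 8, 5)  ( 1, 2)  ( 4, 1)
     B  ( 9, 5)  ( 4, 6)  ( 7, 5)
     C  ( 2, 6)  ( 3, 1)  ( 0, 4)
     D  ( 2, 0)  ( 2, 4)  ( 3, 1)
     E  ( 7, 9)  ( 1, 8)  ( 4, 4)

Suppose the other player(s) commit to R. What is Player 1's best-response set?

u_1(A vs R) = 4
u_1(B vs R) = 7
u_1(C vs R) = 0
u_1(D vs R) = 3
u_1(E vs R) = 4
max payoff 7 at {B}

argmax u_1 = {B}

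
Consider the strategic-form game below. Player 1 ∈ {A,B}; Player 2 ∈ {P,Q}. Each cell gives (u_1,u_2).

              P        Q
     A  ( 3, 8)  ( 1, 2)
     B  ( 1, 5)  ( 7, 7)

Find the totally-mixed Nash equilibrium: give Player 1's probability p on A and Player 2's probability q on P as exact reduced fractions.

P1 indiff ⇒ q·3+(1-q)·1 = q·1+(1-q)·7 ⇒ q(2) = (1-q)(6) ⇒ q = 3/4
P2 indiff ⇒ p·8+(1-p)·5 = p·2+(1-p)·7 ⇒ p(6) = (1-p)(2) ⇒ p = 1/4

P1 mixes 1/4 on A; P2 mixes 3/4 on P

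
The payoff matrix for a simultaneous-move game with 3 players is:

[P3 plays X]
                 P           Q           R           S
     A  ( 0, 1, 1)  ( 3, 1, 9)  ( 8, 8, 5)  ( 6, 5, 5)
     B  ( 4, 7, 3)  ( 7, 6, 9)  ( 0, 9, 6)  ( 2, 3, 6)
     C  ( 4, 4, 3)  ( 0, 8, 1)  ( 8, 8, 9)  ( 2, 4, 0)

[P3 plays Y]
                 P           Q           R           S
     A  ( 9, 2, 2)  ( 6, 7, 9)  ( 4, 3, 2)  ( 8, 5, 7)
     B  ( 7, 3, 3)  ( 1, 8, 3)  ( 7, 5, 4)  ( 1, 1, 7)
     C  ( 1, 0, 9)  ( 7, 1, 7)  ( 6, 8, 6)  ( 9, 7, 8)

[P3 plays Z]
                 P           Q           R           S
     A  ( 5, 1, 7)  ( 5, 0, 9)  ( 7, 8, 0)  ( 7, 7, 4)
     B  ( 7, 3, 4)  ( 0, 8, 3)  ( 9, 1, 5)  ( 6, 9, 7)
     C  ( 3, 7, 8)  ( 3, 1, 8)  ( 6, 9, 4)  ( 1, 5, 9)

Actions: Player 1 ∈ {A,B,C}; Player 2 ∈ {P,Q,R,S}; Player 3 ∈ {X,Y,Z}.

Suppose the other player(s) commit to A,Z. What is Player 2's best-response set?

P2 best: {R}

u_2(P vs A,Z) = 1
u_2(Q vs A,Z) = 0
u_2(R vs A,Z) = 8
u_2(S vs A,Z) = 7
max payoff 8 at {R}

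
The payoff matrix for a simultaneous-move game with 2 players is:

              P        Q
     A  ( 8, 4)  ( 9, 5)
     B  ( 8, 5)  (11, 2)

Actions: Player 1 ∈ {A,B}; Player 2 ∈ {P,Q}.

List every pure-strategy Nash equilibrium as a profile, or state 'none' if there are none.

NE set: (B,P)

(A,P): not NE [P2→Q gives 5>4]
(A,Q): not NE [P1→B gives 11>9]
(B,P): NE
(B,Q): not NE [P2→P gives 5>2]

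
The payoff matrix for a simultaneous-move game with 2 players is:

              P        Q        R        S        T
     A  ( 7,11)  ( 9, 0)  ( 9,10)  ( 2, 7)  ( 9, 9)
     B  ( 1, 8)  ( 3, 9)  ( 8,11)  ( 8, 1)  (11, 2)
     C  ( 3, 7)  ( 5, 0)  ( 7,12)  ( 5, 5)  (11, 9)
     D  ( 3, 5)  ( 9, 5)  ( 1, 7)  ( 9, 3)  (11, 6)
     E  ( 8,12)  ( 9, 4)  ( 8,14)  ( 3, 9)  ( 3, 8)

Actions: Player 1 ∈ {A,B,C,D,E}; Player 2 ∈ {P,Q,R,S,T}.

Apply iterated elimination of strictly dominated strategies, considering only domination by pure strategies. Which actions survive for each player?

IESDS → P1:{A,E} P2:{P,R}

P2 drop Q (R beats it: A:10>0 B:11>9 C:12>0 D:7>5 E:14>4)
P2 drop S (P beats it: A:11>7 B:8>1 C:7>5 D:5>3 E:12>9)
P2 drop T (R beats it: A:10>9 B:11>2 C:12>9 D:7>6 E:14>8)
P1 drop B (A beats it: P:7>1 R:9>8)
P1 drop C (A beats it: P:7>3 R:9>7)
P1 drop D (A beats it: P:7>3 R:9>1)
P1→{A,E} P2→{P,R}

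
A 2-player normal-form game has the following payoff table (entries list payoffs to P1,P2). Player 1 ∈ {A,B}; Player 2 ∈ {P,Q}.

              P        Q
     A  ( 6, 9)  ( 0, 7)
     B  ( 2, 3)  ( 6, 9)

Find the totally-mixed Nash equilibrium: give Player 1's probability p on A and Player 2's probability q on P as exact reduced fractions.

(p,q) = (3/4, 3/5)

P1 indiff ⇒ q·6+(1-q)·0 = q·2+(1-q)·6 ⇒ q(4) = (1-q)(6) ⇒ q = 3/5
P2 indiff ⇒ p·9+(1-p)·3 = p·7+(1-p)·9 ⇒ p(2) = (1-p)(6) ⇒ p = 3/4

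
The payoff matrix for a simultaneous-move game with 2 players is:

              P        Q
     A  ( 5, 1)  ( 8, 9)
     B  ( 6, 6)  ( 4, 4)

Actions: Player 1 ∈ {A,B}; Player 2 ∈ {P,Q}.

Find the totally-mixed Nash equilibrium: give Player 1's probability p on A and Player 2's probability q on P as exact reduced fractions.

P1 indiff ⇒ q·5+(1-q)·8 = q·6+(1-q)·4 ⇒ q(-1) = (1-q)(-4) ⇒ q = 4/5
P2 indiff ⇒ p·1+(1-p)·6 = p·9+(1-p)·4 ⇒ p(-8) = (1-p)(-2) ⇒ p = 1/5

(p,q) = (1/5, 4/5)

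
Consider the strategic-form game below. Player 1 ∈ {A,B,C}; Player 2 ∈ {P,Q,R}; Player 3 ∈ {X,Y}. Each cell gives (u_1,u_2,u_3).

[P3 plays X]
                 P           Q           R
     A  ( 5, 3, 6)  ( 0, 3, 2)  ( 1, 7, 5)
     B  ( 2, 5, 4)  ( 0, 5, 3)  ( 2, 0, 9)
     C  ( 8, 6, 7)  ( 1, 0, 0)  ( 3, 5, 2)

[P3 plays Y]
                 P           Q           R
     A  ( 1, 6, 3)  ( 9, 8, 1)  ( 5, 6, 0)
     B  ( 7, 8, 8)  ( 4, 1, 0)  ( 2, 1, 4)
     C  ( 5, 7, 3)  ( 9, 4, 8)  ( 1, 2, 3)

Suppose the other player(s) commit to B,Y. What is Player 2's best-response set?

argmax u_2 = {P}

u_2(P vs B,Y) = 8
u_2(Q vs B,Y) = 1
u_2(R vs B,Y) = 1
max payoff 8 at {P}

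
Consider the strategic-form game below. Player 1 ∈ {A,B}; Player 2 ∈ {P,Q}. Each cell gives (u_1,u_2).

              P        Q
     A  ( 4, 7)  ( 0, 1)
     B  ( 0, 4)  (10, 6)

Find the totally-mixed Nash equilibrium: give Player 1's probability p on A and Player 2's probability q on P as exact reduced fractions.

P1 indiff ⇒ q·4+(1-q)·0 = q·0+(1-q)·10 ⇒ q(4) = (1-q)(10) ⇒ q = 5/7
P2 indiff ⇒ p·7+(1-p)·4 = p·1+(1-p)·6 ⇒ p(6) = (1-p)(2) ⇒ p = 1/4

(p,q) = (1/4, 5/7)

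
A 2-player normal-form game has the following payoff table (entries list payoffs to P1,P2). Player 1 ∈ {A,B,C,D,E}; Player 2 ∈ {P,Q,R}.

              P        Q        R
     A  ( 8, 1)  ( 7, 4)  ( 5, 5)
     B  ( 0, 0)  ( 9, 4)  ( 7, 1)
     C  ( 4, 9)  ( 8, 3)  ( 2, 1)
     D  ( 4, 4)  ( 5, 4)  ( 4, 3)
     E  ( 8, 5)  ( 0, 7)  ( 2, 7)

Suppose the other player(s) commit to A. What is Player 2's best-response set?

argmax u_2 = {R}

u_2(P vs A) = 1
u_2(Q vs A) = 4
u_2(R vs A) = 5
max payoff 5 at {R}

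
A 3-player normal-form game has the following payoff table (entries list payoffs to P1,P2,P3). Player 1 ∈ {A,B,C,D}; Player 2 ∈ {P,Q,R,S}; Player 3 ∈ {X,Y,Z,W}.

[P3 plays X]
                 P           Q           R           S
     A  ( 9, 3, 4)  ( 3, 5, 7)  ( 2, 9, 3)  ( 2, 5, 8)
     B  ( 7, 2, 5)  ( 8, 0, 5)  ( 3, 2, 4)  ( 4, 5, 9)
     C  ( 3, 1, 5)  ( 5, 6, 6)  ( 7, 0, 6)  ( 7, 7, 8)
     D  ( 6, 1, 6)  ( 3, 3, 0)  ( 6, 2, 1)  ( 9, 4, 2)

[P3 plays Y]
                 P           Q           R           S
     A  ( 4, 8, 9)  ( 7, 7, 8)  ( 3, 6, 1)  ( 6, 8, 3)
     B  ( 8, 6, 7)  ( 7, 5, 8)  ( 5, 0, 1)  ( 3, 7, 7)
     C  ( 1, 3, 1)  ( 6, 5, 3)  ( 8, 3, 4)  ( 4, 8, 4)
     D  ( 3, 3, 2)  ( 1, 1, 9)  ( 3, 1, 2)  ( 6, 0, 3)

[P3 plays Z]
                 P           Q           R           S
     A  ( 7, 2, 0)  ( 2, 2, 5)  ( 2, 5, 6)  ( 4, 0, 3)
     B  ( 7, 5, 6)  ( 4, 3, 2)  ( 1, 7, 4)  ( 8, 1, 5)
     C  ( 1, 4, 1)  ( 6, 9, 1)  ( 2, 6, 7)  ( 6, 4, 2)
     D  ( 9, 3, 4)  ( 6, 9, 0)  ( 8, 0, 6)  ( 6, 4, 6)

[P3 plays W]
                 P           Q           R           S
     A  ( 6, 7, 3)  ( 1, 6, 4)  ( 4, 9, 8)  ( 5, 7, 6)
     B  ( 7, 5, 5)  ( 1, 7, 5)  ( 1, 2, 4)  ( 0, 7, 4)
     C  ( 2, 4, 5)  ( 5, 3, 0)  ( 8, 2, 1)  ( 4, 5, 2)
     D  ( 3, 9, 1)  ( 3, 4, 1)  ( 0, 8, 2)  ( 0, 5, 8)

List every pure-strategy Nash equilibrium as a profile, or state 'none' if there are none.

(A,P,X): not NE [P2→R gives 9>3; P3→Y gives 9>4]
(A,P,Y): not NE [P1→B gives 8>4]
(A,P,Z): not NE [P1→D gives 9>7; P2→R gives 5>2; P3→Y gives 9>0]
(A,P,W): not NE [P1→B gives 7>6; P2→R gives 9>7; P3→Y gives 9>3]
(A,Q,X): not NE [P1→B gives 8>3; P2→R gives 9>5; P3→Y gives 8>7]
(A,Q,Y): not NE [P2→S gives 8>7]
(A,Q,Z): not NE [P1→D gives 6>2; P2→R gives 5>2; P3→Y gives 8>5]
(A,Q,W): not NE [P1→C gives 5>1; P2→R gives 9>6; P3→Y gives 8>4]
(A,R,X): not NE [P1→C gives 7>2; P3→W gives 8>3]
(A,R,Y): not NE [P1→C gives 8>3; P2→S gives 8>6; P3→W gives 8>1]
(A,R,Z): not NE [P1→D gives 8>2; P3→W gives 8>6]
(A,R,W): not NE [P1→C gives 8>4]
(A,S,X): not NE [P1→D gives 9>2; P2→R gives 9>5]
(A,S,Y): not NE [P3→X gives 8>3]
(A,S,Z): not NE [P1→B gives 8>4; P2→R gives 5>0; P3→X gives 8>3]
(A,S,W): not NE [P2→R gives 9>7; P3→X gives 8>6]
(B,P,X): not NE [P1→A gives 9>7; P2→S gives 5>2; P3→Y gives 7>5]
(B,P,Y): not NE [P2→S gives 7>6]
(B,P,Z): not NE [P1→D gives 9>7; P2→R gives 7>5; P3→Y gives 7>6]
(B,P,W): not NE [P2→S gives 7>5; P3→Y gives 7>5]
(B,Q,X): not NE [P2→S gives 5>0; P3→Y gives 8>5]
(B,Q,Y): not NE [P2→S gives 7>5]
(B,Q,Z): not NE [P1→D gives 6>4; P2→R gives 7>3; P3→Y gives 8>2]
(B,Q,W): not NE [P1→C gives 5>1; P3→Y gives 8>5]
(B,R,X): not NE [P1→C gives 7>3; P2→S gives 5>2]
(B,R,Y): not NE [P1→C gives 8>5; P2→S gives 7>0; P3→W gives 4>1]
(B,R,Z): not NE [P1→D gives 8>1]
(B,R,W): not NE [P1→C gives 8>1; P2→S gives 7>2]
(B,S,X): not NE [P1→D gives 9>4]
(B,S,Y): not NE [P1→D gives 6>3; P3→X gives 9>7]
(B,S,Z): not NE [P2→R gives 7>1; P3→X gives 9>5]
(B,S,W): not NE [P1→A gives 5>0; P3→X gives 9>4]
(C,P,X): not NE [P1→A gives 9>3; P2→S gives 7>1]
(C,P,Y): not NE [P1→B gives 8>1; P2→S gives 8>3; P3→W gives 5>1]
(C,P,Z): not NE [P1→D gives 9>1; P2→Q gives 9>4; P3→W gives 5>1]
(C,P,W): not NE [P1→B gives 7>2; P2→S gives 5>4]
(C,Q,X): not NE [P1→B gives 8>5; P2→S gives 7>6]
(C,Q,Y): not NE [P1→B gives 7>6; P2→S gives 8>5; P3→X gives 6>3]
(C,Q,Z): not NE [P3→X gives 6>1]
(C,Q,W): not NE [P2→S gives 5>3; P3→X gives 6>0]
(C,R,X): not NE [P2→S gives 7>0; P3→Z gives 7>6]
(C,R,Y): not NE [P2→S gives 8>3; P3→Z gives 7>4]
(C,R,Z): not NE [P1→D gives 8>2; P2→Q gives 9>6]
(C,R,W): not NE [P2→S gives 5>2; P3→Z gives 7>1]
(C,S,X): not NE [P1→D gives 9>7]
(C,S,Y): not NE [P1→D gives 6>4; P3→X gives 8>4]
(C,S,Z): not NE [P1→B gives 8>6; P2→Q gives 9>4; P3→X gives 8>2]
(C,S,W): not NE [P1→A gives 5>4; P3→X gives 8>2]
(D,P,X): not NE [P1→A gives 9>6; P2→S gives 4>1]
(D,P,Y): not NE [P1→B gives 8>3; P3→X gives 6>2]
(D,P,Z): not NE [P2→Q gives 9>3; P3→X gives 6>4]
(D,P,W): not NE [P1→B gives 7>3; P3→X gives 6>1]
(D,Q,X): not NE [P1→B gives 8>3; P2→S gives 4>3; P3→Y gives 9>0]
(D,Q,Y): not NE [P1→B gives 7>1; P2→P gives 3>1]
(D,Q,Z): not NE [P3→Y gives 9>0]
(D,Q,W): not NE [P1→C gives 5>3; P2→P gives 9>4; P3→Y gives 9>1]
(D,R,X): not NE [P1→C gives 7>6; P2→S gives 4>2; P3→Z gives 6>1]
(D,R,Y): not NE [P1→C gives 8>3; P2→P gives 3>1; P3→Z gives 6>2]
(D,R,Z): not NE [P2→Q gives 9>0]
(D,R,W): not NE [P1→C gives 8>0; P2→P gives 9>8; P3→Z gives 6>2]
(D,S,X): not NE [P3→W gives 8>2]
(D,S,Y): not NE [P2→P gives 3>0; P3→W gives 8>3]
(D,S,Z): not NE [P1→B gives 8>6; P2→Q gives 9>4; P3→W gives 8>6]
(D,S,W): not NE [P1→A gives 5>0; P2→P gives 9>5]

PSNE: ∅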